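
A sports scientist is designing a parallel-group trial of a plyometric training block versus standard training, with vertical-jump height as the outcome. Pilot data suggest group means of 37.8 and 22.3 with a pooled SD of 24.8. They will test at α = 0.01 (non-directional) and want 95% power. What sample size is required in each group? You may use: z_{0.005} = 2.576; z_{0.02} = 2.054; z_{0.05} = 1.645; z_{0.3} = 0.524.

n = 92 per group

Cohen's d = |M₁ − M₂| / SD_pooled = |37.8 − 22.3| / 24.8 = 15.5 / 24.8 = 0.625.
For two independent groups with equal n: n = 2·((z_{α/2} + z_β) / d)².
z_{α/2} + z_β = 2.576 + 1.645 = 4.221.
n = 2 × (4.221 / 0.625)² = 2 × 6.754² = 2 × 45.61 = 91.2.
Round up to the next whole participant.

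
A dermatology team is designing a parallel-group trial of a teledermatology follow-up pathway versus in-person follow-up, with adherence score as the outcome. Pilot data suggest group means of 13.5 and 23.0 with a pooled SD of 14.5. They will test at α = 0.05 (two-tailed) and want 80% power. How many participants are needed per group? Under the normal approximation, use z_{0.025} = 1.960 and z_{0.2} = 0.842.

Cohen's d = |M₁ − M₂| / SD_pooled = |13.5 − 23.0| / 14.5 = 9.5 / 14.5 = 0.655.
For two independent groups with equal n: n = 2·((z_{α/2} + z_β) / d)².
z_{α/2} + z_β = 1.960 + 0.842 = 2.802.
n = 2 × (2.802 / 0.655)² = 2 × 4.278² = 2 × 18.30 = 36.6.
Round up to the next whole participant.

n = 37 per group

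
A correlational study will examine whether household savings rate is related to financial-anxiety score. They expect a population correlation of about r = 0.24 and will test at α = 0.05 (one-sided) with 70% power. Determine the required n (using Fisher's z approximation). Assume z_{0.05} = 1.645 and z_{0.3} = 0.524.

Fisher's z: C = ½·ln((1+r)/(1−r)) = ½·ln(1.6316) = 0.2448.
n = ((z_{α} + z_β)/C)² + 3.
(1.645 + 0.524) / 0.2448 = 2.169 / 0.2448 = 8.860.
n = 8.860² + 3 = 78.50 + 3 = 81.5.
Round up.

n = 82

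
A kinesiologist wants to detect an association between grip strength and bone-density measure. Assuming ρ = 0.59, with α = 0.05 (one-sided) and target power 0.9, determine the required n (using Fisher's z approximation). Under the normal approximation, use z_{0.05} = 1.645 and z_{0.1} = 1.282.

Fisher's z: C = ½·ln((1+r)/(1−r)) = ½·ln(3.8780) = 0.6777.
n = ((z_{α} + z_β)/C)² + 3.
(1.645 + 1.282) / 0.6777 = 2.927 / 0.6777 = 4.319.
n = 4.319² + 3 = 18.65 + 3 = 21.7.
Round up.

n = 22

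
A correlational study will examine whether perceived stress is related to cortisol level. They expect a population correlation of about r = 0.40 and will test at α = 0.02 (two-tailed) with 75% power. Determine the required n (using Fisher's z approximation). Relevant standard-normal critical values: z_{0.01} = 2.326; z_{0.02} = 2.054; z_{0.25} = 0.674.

n = 54

Fisher's z: C = ½·ln((1+r)/(1−r)) = ½·ln(2.3333) = 0.4236.
n = ((z_{α/2} + z_β)/C)² + 3.
(2.326 + 0.674) / 0.4236 = 3.000 / 0.4236 = 7.082.
n = 7.082² + 3 = 50.16 + 3 = 53.2.
Round up.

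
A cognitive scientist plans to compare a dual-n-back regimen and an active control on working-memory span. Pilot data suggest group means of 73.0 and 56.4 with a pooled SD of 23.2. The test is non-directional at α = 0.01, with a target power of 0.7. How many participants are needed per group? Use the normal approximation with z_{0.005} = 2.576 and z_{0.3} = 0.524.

Cohen's d = |M₁ − M₂| / SD_pooled = |73.0 − 56.4| / 23.2 = 16.6 / 23.2 = 0.716.
For two independent groups with equal n: n = 2·((z_{α/2} + z_β) / d)².
z_{α/2} + z_β = 2.576 + 0.524 = 3.100.
n = 2 × (3.100 / 0.716)² = 2 × 4.330² = 2 × 18.75 = 37.5.
Round up to the next whole participant.

n = 38 per group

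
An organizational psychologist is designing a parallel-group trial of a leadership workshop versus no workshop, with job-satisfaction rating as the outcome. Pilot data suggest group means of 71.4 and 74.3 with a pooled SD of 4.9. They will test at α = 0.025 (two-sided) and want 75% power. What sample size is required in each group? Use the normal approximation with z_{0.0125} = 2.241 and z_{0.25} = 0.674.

Cohen's d = |M₁ − M₂| / SD_pooled = |71.4 − 74.3| / 4.9 = 2.9 / 4.9 = 0.592.
For two independent groups with equal n: n = 2·((z_{α/2} + z_β) / d)².
z_{α/2} + z_β = 2.241 + 0.674 = 2.915.
n = 2 × (2.915 / 0.592)² = 2 × 4.924² = 2 × 24.25 = 48.5.
Round up to the next whole participant.

n = 49 per group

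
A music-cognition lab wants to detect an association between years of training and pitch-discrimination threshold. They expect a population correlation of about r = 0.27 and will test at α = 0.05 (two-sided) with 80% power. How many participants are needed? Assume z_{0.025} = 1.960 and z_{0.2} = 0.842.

Fisher's z: C = ½·ln((1+r)/(1−r)) = ½·ln(1.7397) = 0.2769.
n = ((z_{α/2} + z_β)/C)² + 3.
(1.960 + 0.842) / 0.2769 = 2.802 / 0.2769 = 10.119.
n = 10.119² + 3 = 102.40 + 3 = 105.4.
Round up.

n = 106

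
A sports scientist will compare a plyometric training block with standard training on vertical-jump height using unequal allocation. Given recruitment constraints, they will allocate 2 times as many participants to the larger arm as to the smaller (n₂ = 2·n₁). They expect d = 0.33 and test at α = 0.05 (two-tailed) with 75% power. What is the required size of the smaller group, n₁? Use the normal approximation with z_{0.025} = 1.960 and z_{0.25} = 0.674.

n₁ = 96

With allocation ratio k = n₂/n₁ = 2, Var(x̄₁−x̄₂) = σ²(1/n₁ + 1/(k·n₁)) = σ²·(k+1)/(k·n₁).
So n₁ = (1 + 1/k)·((z_{α/2} + z_β)/d)² = 1.500 × (2.634/0.33)².
n₁ = 1.500 × 63.71 = 95.6.
Round up: n₁ = 96, giving n₂ = 2 × 96 = 192.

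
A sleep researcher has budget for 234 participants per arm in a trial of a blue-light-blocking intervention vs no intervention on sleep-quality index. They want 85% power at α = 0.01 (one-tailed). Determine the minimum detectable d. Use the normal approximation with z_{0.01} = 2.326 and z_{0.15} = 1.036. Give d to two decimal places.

d_min ≈ 0.31

For two independent groups of n = 234 each: d_min = (z_{α} + z_β)·√(2/n).
z-sum = 2.326 + 1.036 = 3.362.
d_min = 3.362 × √(2/234) = 3.362 × 0.0925 = 0.311.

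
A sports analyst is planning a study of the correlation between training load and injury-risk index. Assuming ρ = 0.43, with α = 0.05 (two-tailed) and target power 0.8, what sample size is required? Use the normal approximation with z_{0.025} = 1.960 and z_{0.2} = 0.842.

Fisher's z: C = ½·ln((1+r)/(1−r)) = ½·ln(2.5088) = 0.4599.
n = ((z_{α/2} + z_β)/C)² + 3.
(1.960 + 0.842) / 0.4599 = 2.802 / 0.4599 = 6.093.
n = 6.093² + 3 = 37.12 + 3 = 40.1.
Round up.

n = 41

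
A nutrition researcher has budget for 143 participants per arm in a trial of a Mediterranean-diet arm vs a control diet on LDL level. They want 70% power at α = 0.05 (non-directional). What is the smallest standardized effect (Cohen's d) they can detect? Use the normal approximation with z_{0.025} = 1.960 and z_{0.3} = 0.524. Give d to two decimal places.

For two independent groups of n = 143 each: d_min = (z_{α/2} + z_β)·√(2/n).
z-sum = 1.960 + 0.524 = 2.484.
d_min = 2.484 × √(2/143) = 2.484 × 0.1183 = 0.294.

d_min ≈ 0.29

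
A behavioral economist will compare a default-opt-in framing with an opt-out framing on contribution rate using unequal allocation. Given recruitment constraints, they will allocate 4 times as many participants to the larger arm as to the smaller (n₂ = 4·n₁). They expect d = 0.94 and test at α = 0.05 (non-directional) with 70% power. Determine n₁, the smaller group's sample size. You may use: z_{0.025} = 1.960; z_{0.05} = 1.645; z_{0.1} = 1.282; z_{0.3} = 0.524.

With allocation ratio k = n₂/n₁ = 4, Var(x̄₁−x̄₂) = σ²(1/n₁ + 1/(k·n₁)) = σ²·(k+1)/(k·n₁).
So n₁ = (1 + 1/k)·((z_{α/2} + z_β)/d)² = 1.250 × (2.484/0.94)².
n₁ = 1.250 × 6.98 = 8.7.
Round up: n₁ = 9, giving n₂ = 4 × 9 = 36.

n₁ = 9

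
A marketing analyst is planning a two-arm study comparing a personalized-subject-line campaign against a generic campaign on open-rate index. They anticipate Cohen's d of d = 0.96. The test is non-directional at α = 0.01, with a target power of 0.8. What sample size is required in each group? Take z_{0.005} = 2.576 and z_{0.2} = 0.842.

For two independent groups with equal n: n = 2·((z_{α/2} + z_β) / d)².
z_{α/2} + z_β = 2.576 + 0.842 = 3.418.
n = 2 × (3.418 / 0.96)² = 2 × 3.560² = 2 × 12.68 = 25.4.
Round up to the next whole participant.

n = 26 per group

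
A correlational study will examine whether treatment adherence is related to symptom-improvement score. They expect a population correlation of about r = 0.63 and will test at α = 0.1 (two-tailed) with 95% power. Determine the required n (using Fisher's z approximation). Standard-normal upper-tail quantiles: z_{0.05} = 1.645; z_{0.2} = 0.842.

n = 23

Fisher's z: C = ½·ln((1+r)/(1−r)) = ½·ln(4.4054) = 0.7414.
n = ((z_{α/2} + z_β)/C)² + 3.
(1.645 + 1.645) / 0.7414 = 3.290 / 0.7414 = 4.438.
n = 4.438² + 3 = 19.69 + 3 = 22.7.
Round up.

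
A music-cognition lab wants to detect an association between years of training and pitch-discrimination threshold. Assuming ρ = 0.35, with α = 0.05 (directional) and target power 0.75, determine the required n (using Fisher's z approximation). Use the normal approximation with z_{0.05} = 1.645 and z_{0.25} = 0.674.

Fisher's z: C = ½·ln((1+r)/(1−r)) = ½·ln(2.0769) = 0.3654.
n = ((z_{α} + z_β)/C)² + 3.
(1.645 + 0.674) / 0.3654 = 2.319 / 0.3654 = 6.346.
n = 6.346² + 3 = 40.28 + 3 = 43.3.
Round up.

n = 44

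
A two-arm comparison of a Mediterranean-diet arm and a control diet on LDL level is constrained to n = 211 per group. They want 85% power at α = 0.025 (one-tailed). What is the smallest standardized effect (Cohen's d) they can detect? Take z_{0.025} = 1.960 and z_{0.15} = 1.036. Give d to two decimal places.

d_min ≈ 0.29

For two independent groups of n = 211 each: d_min = (z_{α} + z_β)·√(2/n).
z-sum = 1.960 + 1.036 = 2.996.
d_min = 2.996 × √(2/211) = 2.996 × 0.0974 = 0.292.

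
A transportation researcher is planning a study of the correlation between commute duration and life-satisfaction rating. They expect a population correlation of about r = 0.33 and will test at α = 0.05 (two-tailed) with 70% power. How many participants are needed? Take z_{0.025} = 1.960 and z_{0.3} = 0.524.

n = 56

Fisher's z: C = ½·ln((1+r)/(1−r)) = ½·ln(1.9851) = 0.3428.
n = ((z_{α/2} + z_β)/C)² + 3.
(1.960 + 0.524) / 0.3428 = 2.484 / 0.3428 = 7.246.
n = 7.246² + 3 = 52.51 + 3 = 55.5.
Round up.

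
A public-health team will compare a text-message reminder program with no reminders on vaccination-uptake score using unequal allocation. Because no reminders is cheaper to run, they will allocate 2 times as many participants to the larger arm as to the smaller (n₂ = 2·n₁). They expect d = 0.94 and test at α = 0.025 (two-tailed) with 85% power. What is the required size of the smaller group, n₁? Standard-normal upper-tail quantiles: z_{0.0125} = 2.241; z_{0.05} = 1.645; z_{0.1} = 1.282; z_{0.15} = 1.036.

With allocation ratio k = n₂/n₁ = 2, Var(x̄₁−x̄₂) = σ²(1/n₁ + 1/(k·n₁)) = σ²·(k+1)/(k·n₁).
So n₁ = (1 + 1/k)·((z_{α/2} + z_β)/d)² = 1.500 × (3.277/0.94)².
n₁ = 1.500 × 12.15 = 18.2.
Round up: n₁ = 19, giving n₂ = 2 × 19 = 38.

n₁ = 19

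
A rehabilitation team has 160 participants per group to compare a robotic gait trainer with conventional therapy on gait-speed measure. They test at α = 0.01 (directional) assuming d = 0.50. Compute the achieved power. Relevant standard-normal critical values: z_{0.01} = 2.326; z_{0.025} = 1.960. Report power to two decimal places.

For two equal groups, power = Φ(d·√(n/2) − z_{α}).
d·√(n/2) = 0.50 × √(160/2) = 0.50 × 8.944 = 4.472.
z_β = 4.472 − 2.326 = 2.146.
Power = Φ(2.146) = 0.984.

power ≈ 0.98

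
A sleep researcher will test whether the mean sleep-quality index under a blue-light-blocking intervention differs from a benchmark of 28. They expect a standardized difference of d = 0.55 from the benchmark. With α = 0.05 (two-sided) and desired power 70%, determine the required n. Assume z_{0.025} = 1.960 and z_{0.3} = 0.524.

n = 21

For a one-sample test: n = ((z_{α/2} + z_β) / d)².
z_{α/2} + z_β = 1.960 + 0.524 = 2.484.
n = (2.484 / 0.55)² = 4.516² = 20.40.
Round up.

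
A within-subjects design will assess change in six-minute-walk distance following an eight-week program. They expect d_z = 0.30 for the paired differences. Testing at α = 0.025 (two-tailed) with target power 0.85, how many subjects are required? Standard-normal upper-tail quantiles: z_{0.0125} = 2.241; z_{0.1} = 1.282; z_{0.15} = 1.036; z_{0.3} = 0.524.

n = 120 pairs

For a paired (one-sample on differences) test: n = ((z_{α/2} + z_β) / d)².
z_{α/2} + z_β = 2.241 + 1.036 = 3.277.
n = (3.277 / 0.30)² = 10.923² = 119.32.
Round up.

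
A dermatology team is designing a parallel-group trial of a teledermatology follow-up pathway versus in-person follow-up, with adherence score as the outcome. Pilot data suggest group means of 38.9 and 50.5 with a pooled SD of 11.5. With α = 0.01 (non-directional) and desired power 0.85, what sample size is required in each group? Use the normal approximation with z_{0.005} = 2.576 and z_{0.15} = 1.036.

n = 26 per group

Cohen's d = |M₁ − M₂| / SD_pooled = |38.9 − 50.5| / 11.5 = 11.6 / 11.5 = 1.009.
For two independent groups with equal n: n = 2·((z_{α/2} + z_β) / d)².
z_{α/2} + z_β = 2.576 + 1.036 = 3.612.
n = 2 × (3.612 / 1.009)² = 2 × 3.580² = 2 × 12.81 = 25.6.
Round up to the next whole participant.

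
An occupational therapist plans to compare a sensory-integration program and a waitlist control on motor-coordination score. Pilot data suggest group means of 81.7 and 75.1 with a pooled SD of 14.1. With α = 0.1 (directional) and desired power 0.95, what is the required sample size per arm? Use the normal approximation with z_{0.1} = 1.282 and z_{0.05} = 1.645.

Cohen's d = |M₁ − M₂| / SD_pooled = |81.7 − 75.1| / 14.1 = 6.6 / 14.1 = 0.468.
For two independent groups with equal n: n = 2·((z_{α} + z_β) / d)².
z_{α} + z_β = 1.282 + 1.645 = 2.927.
n = 2 × (2.927 / 0.468)² = 2 × 6.254² = 2 × 39.12 = 78.2.
Round up to the next whole participant.

n = 79 per group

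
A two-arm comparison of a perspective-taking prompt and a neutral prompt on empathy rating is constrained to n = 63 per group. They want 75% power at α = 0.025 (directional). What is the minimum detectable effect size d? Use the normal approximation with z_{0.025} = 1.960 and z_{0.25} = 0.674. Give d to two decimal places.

For two independent groups of n = 63 each: d_min = (z_{α} + z_β)·√(2/n).
z-sum = 1.960 + 0.674 = 2.634.
d_min = 2.634 × √(2/63) = 2.634 × 0.1782 = 0.469.

d_min ≈ 0.47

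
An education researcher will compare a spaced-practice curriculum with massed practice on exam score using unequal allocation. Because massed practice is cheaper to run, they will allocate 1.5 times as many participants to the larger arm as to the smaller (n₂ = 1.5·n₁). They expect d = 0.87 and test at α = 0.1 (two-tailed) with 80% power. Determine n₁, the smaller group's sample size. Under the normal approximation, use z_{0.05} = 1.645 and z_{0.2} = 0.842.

With allocation ratio k = n₂/n₁ = 1.5, Var(x̄₁−x̄₂) = σ²(1/n₁ + 1/(k·n₁)) = σ²·(k+1)/(k·n₁).
So n₁ = (1 + 1/k)·((z_{α/2} + z_β)/d)² = 1.667 × (2.487/0.87)².
n₁ = 1.667 × 8.17 = 13.6.
Round up: n₁ = 14, giving n₂ = 1.5 × 14 = 21.

n₁ = 14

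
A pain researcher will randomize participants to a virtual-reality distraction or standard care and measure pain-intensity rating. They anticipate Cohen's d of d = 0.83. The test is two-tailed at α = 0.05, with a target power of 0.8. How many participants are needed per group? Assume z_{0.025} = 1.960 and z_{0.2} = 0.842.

n = 23 per group

For two independent groups with equal n: n = 2·((z_{α/2} + z_β) / d)².
z_{α/2} + z_β = 1.960 + 0.842 = 2.802.
n = 2 × (2.802 / 0.83)² = 2 × 3.376² = 2 × 11.40 = 22.8.
Round up to the next whole participant.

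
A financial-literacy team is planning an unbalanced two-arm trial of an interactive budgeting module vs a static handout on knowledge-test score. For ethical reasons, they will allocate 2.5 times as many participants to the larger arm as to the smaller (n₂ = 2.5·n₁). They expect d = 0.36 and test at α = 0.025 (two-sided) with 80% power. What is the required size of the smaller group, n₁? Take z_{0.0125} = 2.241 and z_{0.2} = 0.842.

With allocation ratio k = n₂/n₁ = 2.5, Var(x̄₁−x̄₂) = σ²(1/n₁ + 1/(k·n₁)) = σ²·(k+1)/(k·n₁).
So n₁ = (1 + 1/k)·((z_{α/2} + z_β)/d)² = 1.400 × (3.083/0.36)².
n₁ = 1.400 × 73.34 = 102.7.
Round up: n₁ = 103, giving n₂ = ⌈2.5 × 103⌉ = ⌈257.5⌉ = 258.

n₁ = 103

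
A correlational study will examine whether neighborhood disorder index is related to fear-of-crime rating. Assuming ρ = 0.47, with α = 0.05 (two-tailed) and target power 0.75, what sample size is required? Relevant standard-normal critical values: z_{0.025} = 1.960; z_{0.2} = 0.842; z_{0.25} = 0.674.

Fisher's z: C = ½·ln((1+r)/(1−r)) = ½·ln(2.7736) = 0.5101.
n = ((z_{α/2} + z_β)/C)² + 3.
(1.960 + 0.674) / 0.5101 = 2.634 / 0.5101 = 5.164.
n = 5.164² + 3 = 26.66 + 3 = 29.7.
Round up.

n = 30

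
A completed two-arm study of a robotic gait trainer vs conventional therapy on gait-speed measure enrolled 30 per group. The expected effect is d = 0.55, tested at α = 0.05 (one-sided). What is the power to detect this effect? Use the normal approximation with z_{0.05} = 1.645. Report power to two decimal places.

For two equal groups, power = Φ(d·√(n/2) − z_{α}).
d·√(n/2) = 0.55 × √(30/2) = 0.55 × 3.873 = 2.130.
z_β = 2.130 − 1.645 = 0.485.
Power = Φ(0.485) = 0.686.

power ≈ 0.69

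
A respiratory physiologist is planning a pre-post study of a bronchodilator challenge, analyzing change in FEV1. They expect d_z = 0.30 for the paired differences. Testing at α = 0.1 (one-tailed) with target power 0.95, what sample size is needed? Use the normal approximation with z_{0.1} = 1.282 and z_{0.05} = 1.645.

n = 96 pairs

For a paired (one-sample on differences) test: n = ((z_{α} + z_β) / d)².
z_{α} + z_β = 1.282 + 1.645 = 2.927.
n = (2.927 / 0.30)² = 9.757² = 95.19.
Round up.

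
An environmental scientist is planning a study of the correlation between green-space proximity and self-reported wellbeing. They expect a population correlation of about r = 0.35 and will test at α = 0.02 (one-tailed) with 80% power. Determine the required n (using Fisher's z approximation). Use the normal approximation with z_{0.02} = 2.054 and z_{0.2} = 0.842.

n = 66

Fisher's z: C = ½·ln((1+r)/(1−r)) = ½·ln(2.0769) = 0.3654.
n = ((z_{α} + z_β)/C)² + 3.
(2.054 + 0.842) / 0.3654 = 2.896 / 0.3654 = 7.926.
n = 7.926² + 3 = 62.81 + 3 = 65.8.
Round up.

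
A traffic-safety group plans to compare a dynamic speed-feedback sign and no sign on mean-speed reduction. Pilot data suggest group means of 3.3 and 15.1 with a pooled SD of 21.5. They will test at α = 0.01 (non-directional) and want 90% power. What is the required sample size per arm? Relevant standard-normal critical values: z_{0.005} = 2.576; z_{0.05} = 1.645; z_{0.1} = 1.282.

Cohen's d = |M₁ − M₂| / SD_pooled = |3.3 − 15.1| / 21.5 = 11.8 / 21.5 = 0.549.
For two independent groups with equal n: n = 2·((z_{α/2} + z_β) / d)².
z_{α/2} + z_β = 2.576 + 1.282 = 3.858.
n = 2 × (3.858 / 0.549)² = 2 × 7.027² = 2 × 49.38 = 98.8.
Round up to the next whole participant.

n = 99 per group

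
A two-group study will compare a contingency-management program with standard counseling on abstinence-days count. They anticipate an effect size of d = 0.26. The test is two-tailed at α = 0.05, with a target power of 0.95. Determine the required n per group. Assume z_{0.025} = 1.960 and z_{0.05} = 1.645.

n = 385 per group

For two independent groups with equal n: n = 2·((z_{α/2} + z_β) / d)².
z_{α/2} + z_β = 1.960 + 1.645 = 3.605.
n = 2 × (3.605 / 0.26)² = 2 × 13.865² = 2 × 192.25 = 384.5.
Round up to the next whole participant.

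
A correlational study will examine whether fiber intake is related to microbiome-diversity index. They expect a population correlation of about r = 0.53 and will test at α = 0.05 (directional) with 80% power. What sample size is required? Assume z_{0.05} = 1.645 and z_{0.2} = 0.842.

n = 21

Fisher's z: C = ½·ln((1+r)/(1−r)) = ½·ln(3.2553) = 0.5901.
n = ((z_{α} + z_β)/C)² + 3.
(1.645 + 0.842) / 0.5901 = 2.487 / 0.5901 = 4.215.
n = 4.215² + 3 = 17.76 + 3 = 20.8.
Round up.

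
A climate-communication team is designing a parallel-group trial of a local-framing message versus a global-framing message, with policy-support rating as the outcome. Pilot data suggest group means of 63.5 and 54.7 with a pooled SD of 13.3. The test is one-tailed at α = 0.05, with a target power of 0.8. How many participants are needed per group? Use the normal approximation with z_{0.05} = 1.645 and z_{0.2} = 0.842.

n = 29 per group

Cohen's d = |M₁ − M₂| / SD_pooled = |63.5 − 54.7| / 13.3 = 8.8 / 13.3 = 0.662.
For two independent groups with equal n: n = 2·((z_{α} + z_β) / d)².
z_{α} + z_β = 1.645 + 0.842 = 2.487.
n = 2 × (2.487 / 0.662)² = 2 × 3.757² = 2 × 14.11 = 28.2.
Round up to the next whole participant.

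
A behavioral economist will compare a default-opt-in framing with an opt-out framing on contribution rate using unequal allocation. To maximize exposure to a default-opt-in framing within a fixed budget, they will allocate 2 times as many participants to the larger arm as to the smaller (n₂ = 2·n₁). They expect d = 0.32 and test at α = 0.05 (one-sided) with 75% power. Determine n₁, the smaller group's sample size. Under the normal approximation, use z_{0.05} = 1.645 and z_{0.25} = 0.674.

n₁ = 79

With allocation ratio k = n₂/n₁ = 2, Var(x̄₁−x̄₂) = σ²(1/n₁ + 1/(k·n₁)) = σ²·(k+1)/(k·n₁).
So n₁ = (1 + 1/k)·((z_{α} + z_β)/d)² = 1.500 × (2.319/0.32)².
n₁ = 1.500 × 52.52 = 78.8.
Round up: n₁ = 79, giving n₂ = 2 × 79 = 158.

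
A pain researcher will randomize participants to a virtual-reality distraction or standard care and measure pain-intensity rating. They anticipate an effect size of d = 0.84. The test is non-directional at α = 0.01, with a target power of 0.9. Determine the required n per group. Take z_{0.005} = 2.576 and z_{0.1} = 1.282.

n = 43 per group

For two independent groups with equal n: n = 2·((z_{α/2} + z_β) / d)².
z_{α/2} + z_β = 2.576 + 1.282 = 3.858.
n = 2 × (3.858 / 0.84)² = 2 × 4.593² = 2 × 21.09 = 42.2.
Round up to the next whole participant.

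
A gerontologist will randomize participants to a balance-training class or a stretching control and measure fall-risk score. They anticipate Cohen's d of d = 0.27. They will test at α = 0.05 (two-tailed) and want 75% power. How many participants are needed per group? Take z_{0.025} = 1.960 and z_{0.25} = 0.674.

n = 191 per group

For two independent groups with equal n: n = 2·((z_{α/2} + z_β) / d)².
z_{α/2} + z_β = 1.960 + 0.674 = 2.634.
n = 2 × (2.634 / 0.27)² = 2 × 9.756² = 2 × 95.17 = 190.3.
Round up to the next whole participant.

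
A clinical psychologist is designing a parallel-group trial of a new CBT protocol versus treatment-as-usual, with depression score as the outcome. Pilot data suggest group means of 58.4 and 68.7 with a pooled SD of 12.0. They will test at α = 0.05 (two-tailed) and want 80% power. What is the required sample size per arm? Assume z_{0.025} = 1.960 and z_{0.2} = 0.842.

n = 22 per group

Cohen's d = |M₁ − M₂| / SD_pooled = |58.4 − 68.7| / 12.0 = 10.3 / 12.0 = 0.858.
For two independent groups with equal n: n = 2·((z_{α/2} + z_β) / d)².
z_{α/2} + z_β = 1.960 + 0.842 = 2.802.
n = 2 × (2.802 / 0.858)² = 2 × 3.266² = 2 × 10.67 = 21.3.
Round up to the next whole participant.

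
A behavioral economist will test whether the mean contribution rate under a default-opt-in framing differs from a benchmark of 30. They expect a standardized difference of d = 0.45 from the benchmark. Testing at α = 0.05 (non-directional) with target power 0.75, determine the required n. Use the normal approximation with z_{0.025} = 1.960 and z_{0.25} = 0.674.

For a one-sample test: n = ((z_{α/2} + z_β) / d)².
z_{α/2} + z_β = 1.960 + 0.674 = 2.634.
n = (2.634 / 0.45)² = 5.853² = 34.26.
Round up.

n = 35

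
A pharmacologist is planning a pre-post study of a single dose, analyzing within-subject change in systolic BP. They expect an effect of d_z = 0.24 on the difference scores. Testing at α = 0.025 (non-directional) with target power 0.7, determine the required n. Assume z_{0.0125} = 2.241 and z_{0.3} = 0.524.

For a paired (one-sample on differences) test: n = ((z_{α/2} + z_β) / d)².
z_{α/2} + z_β = 2.241 + 0.524 = 2.765.
n = (2.765 / 0.24)² = 11.521² = 132.73.
Round up.

n = 133 pairs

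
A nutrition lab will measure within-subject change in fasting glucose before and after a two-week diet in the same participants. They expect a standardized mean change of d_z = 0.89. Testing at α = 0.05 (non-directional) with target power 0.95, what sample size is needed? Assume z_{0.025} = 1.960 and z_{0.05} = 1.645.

n = 17 pairs

For a paired (one-sample on differences) test: n = ((z_{α/2} + z_β) / d)².
z_{α/2} + z_β = 1.960 + 1.645 = 3.605.
n = (3.605 / 0.89)² = 4.051² = 16.41.
Round up.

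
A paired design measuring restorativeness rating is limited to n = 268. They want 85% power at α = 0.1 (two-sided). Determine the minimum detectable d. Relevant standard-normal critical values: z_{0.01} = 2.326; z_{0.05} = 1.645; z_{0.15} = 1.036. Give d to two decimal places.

d_min ≈ 0.16

For a single sample (or paired design) of n = 268: d_min = (z_{α/2} + z_β)/√n.
z-sum = 1.645 + 1.036 = 2.681.
d_min = 2.681 / √268 = 2.681 / 16.371 = 0.164.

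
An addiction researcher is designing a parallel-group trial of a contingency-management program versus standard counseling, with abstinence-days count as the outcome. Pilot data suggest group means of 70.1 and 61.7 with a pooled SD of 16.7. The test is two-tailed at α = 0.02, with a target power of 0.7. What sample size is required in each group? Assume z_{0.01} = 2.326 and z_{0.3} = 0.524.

n = 65 per group

Cohen's d = |M₁ − M₂| / SD_pooled = |70.1 − 61.7| / 16.7 = 8.4 / 16.7 = 0.503.
For two independent groups with equal n: n = 2·((z_{α/2} + z_β) / d)².
z_{α/2} + z_β = 2.326 + 0.524 = 2.850.
n = 2 × (2.850 / 0.503)² = 2 × 5.666² = 2 × 32.10 = 64.2.
Round up to the next whole participant.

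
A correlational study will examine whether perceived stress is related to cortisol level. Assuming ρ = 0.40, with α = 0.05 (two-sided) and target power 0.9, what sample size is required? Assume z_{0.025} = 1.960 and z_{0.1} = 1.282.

Fisher's z: C = ½·ln((1+r)/(1−r)) = ½·ln(2.3333) = 0.4236.
n = ((z_{α/2} + z_β)/C)² + 3.
(1.960 + 1.282) / 0.4236 = 3.242 / 0.4236 = 7.653.
n = 7.653² + 3 = 58.58 + 3 = 61.6.
Round up.

n = 62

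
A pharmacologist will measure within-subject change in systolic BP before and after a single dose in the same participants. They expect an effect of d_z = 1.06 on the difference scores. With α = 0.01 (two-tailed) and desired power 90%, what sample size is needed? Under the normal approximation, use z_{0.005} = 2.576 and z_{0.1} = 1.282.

For a paired (one-sample on differences) test: n = ((z_{α/2} + z_β) / d)².
z_{α/2} + z_β = 2.576 + 1.282 = 3.858.
n = (3.858 / 1.06)² = 3.640² = 13.25.
Round up.

n = 14 pairs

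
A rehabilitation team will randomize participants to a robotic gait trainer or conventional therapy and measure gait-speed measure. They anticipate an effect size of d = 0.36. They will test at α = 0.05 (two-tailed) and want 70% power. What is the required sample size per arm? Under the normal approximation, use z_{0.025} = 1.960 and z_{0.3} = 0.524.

For two independent groups with equal n: n = 2·((z_{α/2} + z_β) / d)².
z_{α/2} + z_β = 1.960 + 0.524 = 2.484.
n = 2 × (2.484 / 0.36)² = 2 × 6.900² = 2 × 47.61 = 95.2.
Round up to the next whole participant.

n = 96 per group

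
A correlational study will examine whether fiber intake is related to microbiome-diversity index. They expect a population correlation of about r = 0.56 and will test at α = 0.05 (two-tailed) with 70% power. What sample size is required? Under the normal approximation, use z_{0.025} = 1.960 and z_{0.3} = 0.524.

n = 19

Fisher's z: C = ½·ln((1+r)/(1−r)) = ½·ln(3.5455) = 0.6328.
n = ((z_{α/2} + z_β)/C)² + 3.
(1.960 + 0.524) / 0.6328 = 2.484 / 0.6328 = 3.925.
n = 3.925² + 3 = 15.41 + 3 = 18.4.
Round up.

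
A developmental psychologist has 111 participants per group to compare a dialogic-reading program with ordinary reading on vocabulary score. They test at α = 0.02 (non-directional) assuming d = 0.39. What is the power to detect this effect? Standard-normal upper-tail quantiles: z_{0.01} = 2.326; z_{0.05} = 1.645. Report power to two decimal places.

For two equal groups, power = Φ(d·√(n/2) − z_{α/2}).
d·√(n/2) = 0.39 × √(111/2) = 0.39 × 7.450 = 2.905.
z_β = 2.905 − 2.326 = 0.579.
Power = Φ(0.579) = 0.719.

power ≈ 0.72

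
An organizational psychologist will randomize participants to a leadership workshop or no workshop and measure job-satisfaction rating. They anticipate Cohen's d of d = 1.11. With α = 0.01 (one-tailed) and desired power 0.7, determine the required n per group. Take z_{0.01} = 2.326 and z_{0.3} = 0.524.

For two independent groups with equal n: n = 2·((z_{α} + z_β) / d)².
z_{α} + z_β = 2.326 + 0.524 = 2.850.
n = 2 × (2.850 / 1.11)² = 2 × 2.568² = 2 × 6.59 = 13.2.
Round up to the next whole participant.

n = 14 per group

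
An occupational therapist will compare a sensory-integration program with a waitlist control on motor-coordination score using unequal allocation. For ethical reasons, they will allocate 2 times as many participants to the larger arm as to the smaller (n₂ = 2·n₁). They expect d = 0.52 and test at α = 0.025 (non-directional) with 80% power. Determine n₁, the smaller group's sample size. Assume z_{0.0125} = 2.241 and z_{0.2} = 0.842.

n₁ = 53

With allocation ratio k = n₂/n₁ = 2, Var(x̄₁−x̄₂) = σ²(1/n₁ + 1/(k·n₁)) = σ²·(k+1)/(k·n₁).
So n₁ = (1 + 1/k)·((z_{α/2} + z_β)/d)² = 1.500 × (3.083/0.52)².
n₁ = 1.500 × 35.15 = 52.7.
Round up: n₁ = 53, giving n₂ = 2 × 53 = 106.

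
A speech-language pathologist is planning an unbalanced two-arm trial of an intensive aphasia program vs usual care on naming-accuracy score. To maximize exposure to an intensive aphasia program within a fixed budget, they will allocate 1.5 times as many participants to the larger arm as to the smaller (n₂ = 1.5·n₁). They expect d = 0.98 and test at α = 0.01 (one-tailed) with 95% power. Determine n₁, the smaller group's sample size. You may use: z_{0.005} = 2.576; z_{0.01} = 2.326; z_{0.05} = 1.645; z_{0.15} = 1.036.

With allocation ratio k = n₂/n₁ = 1.5, Var(x̄₁−x̄₂) = σ²(1/n₁ + 1/(k·n₁)) = σ²·(k+1)/(k·n₁).
So n₁ = (1 + 1/k)·((z_{α} + z_β)/d)² = 1.667 × (3.971/0.98)².
n₁ = 1.667 × 16.42 = 27.4.
Round up: n₁ = 28, giving n₂ = 1.5 × 28 = 42.

n₁ = 28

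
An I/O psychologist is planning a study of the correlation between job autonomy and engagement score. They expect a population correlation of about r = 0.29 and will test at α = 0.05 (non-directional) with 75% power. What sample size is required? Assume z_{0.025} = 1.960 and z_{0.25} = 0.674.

Fisher's z: C = ½·ln((1+r)/(1−r)) = ½·ln(1.8169) = 0.2986.
n = ((z_{α/2} + z_β)/C)² + 3.
(1.960 + 0.674) / 0.2986 = 2.634 / 0.2986 = 8.821.
n = 8.821² + 3 = 77.81 + 3 = 80.8.
Round up.

n = 81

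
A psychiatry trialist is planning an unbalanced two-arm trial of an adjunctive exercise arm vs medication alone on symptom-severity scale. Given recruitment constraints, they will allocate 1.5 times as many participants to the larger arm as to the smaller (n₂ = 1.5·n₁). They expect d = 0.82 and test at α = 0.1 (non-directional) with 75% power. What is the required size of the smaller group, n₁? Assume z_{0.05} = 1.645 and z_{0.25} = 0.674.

n₁ = 14

With allocation ratio k = n₂/n₁ = 1.5, Var(x̄₁−x̄₂) = σ²(1/n₁ + 1/(k·n₁)) = σ²·(k+1)/(k·n₁).
So n₁ = (1 + 1/k)·((z_{α/2} + z_β)/d)² = 1.667 × (2.319/0.82)².
n₁ = 1.667 × 8.00 = 13.3.
Round up: n₁ = 14, giving n₂ = 1.5 × 14 = 21.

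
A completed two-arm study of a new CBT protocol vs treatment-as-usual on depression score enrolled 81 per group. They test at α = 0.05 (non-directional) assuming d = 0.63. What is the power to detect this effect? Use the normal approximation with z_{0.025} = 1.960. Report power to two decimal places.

power ≈ 0.98

For two equal groups, power = Φ(d·√(n/2) − z_{α/2}).
d·√(n/2) = 0.63 × √(81/2) = 0.63 × 6.364 = 4.009.
z_β = 4.009 − 1.960 = 2.049.
Power = Φ(2.049) = 0.980.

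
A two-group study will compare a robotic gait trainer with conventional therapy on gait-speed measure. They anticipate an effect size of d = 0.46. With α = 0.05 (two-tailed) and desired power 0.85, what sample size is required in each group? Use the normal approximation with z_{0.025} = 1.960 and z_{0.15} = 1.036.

For two independent groups with equal n: n = 2·((z_{α/2} + z_β) / d)².
z_{α/2} + z_β = 1.960 + 1.036 = 2.996.
n = 2 × (2.996 / 0.46)² = 2 × 6.513² = 2 × 42.42 = 84.8.
Round up to the next whole participant.

n = 85 per group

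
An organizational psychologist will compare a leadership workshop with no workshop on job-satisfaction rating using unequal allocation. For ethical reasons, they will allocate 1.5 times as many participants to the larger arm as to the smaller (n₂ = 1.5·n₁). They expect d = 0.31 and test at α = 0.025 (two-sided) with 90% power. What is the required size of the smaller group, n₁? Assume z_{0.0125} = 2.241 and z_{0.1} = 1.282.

n₁ = 216

With allocation ratio k = n₂/n₁ = 1.5, Var(x̄₁−x̄₂) = σ²(1/n₁ + 1/(k·n₁)) = σ²·(k+1)/(k·n₁).
So n₁ = (1 + 1/k)·((z_{α/2} + z_β)/d)² = 1.667 × (3.523/0.31)².
n₁ = 1.667 × 129.15 = 215.3.
Round up: n₁ = 216, giving n₂ = 1.5 × 216 = 324.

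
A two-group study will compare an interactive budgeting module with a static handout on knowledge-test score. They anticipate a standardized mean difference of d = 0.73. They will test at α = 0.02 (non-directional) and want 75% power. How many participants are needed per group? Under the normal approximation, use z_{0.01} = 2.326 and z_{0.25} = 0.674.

n = 34 per group

For two independent groups with equal n: n = 2·((z_{α/2} + z_β) / d)².
z_{α/2} + z_β = 2.326 + 0.674 = 3.000.
n = 2 × (3.000 / 0.73)² = 2 × 4.110² = 2 × 16.89 = 33.8.
Round up to the next whole participant.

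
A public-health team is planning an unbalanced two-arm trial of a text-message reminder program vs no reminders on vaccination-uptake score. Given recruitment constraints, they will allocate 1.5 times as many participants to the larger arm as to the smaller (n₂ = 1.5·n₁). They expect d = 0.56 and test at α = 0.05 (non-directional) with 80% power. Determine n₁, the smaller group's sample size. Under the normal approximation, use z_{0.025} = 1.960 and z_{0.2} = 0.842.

With allocation ratio k = n₂/n₁ = 1.5, Var(x̄₁−x̄₂) = σ²(1/n₁ + 1/(k·n₁)) = σ²·(k+1)/(k·n₁).
So n₁ = (1 + 1/k)·((z_{α/2} + z_β)/d)² = 1.667 × (2.802/0.56)².
n₁ = 1.667 × 25.04 = 41.7.
Round up: n₁ = 42, giving n₂ = 1.5 × 42 = 63.

n₁ = 42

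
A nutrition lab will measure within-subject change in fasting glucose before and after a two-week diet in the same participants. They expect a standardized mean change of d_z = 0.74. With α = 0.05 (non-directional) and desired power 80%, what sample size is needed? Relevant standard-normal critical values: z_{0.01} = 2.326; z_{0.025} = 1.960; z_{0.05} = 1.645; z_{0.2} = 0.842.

n = 15 pairs

For a paired (one-sample on differences) test: n = ((z_{α/2} + z_β) / d)².
z_{α/2} + z_β = 1.960 + 0.842 = 2.802.
n = (2.802 / 0.74)² = 3.786² = 14.34.
Round up.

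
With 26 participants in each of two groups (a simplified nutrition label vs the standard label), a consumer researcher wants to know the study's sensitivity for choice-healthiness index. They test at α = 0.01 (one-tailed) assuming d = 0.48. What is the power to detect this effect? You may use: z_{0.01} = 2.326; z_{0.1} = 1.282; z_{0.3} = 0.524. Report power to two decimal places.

power ≈ 0.28

For two equal groups, power = Φ(d·√(n/2) − z_{α}).
d·√(n/2) = 0.48 × √(26/2) = 0.48 × 3.606 = 1.731.
z_β = 1.731 − 2.326 = -0.595.
Power = Φ(-0.595) = 0.276.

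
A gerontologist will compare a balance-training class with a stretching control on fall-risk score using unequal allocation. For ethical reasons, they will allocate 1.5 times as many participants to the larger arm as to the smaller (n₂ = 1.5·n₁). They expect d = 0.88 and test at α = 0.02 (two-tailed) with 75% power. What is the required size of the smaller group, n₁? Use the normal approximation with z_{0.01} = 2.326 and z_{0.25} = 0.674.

With allocation ratio k = n₂/n₁ = 1.5, Var(x̄₁−x̄₂) = σ²(1/n₁ + 1/(k·n₁)) = σ²·(k+1)/(k·n₁).
So n₁ = (1 + 1/k)·((z_{α/2} + z_β)/d)² = 1.667 × (3.000/0.88)².
n₁ = 1.667 × 11.62 = 19.4.
Round up: n₁ = 20, giving n₂ = 1.5 × 20 = 30.

n₁ = 20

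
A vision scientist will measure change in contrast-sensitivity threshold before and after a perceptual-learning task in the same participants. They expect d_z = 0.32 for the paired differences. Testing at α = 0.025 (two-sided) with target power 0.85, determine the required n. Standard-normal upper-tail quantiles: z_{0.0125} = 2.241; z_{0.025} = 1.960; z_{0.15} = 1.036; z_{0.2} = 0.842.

For a paired (one-sample on differences) test: n = ((z_{α/2} + z_β) / d)².
z_{α/2} + z_β = 2.241 + 1.036 = 3.277.
n = (3.277 / 0.32)² = 10.241² = 104.87.
Round up.

n = 105 pairs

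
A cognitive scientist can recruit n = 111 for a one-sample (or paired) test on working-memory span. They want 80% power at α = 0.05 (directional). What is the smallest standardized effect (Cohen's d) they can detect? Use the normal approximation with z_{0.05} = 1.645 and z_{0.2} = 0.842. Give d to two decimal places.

For a single sample (or paired design) of n = 111: d_min = (z_{α} + z_β)/√n.
z-sum = 1.645 + 0.842 = 2.487.
d_min = 2.487 / √111 = 2.487 / 10.536 = 0.236.

d_min ≈ 0.24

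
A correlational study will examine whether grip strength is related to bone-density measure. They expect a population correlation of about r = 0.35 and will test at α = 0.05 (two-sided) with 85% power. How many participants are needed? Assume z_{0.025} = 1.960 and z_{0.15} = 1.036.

n = 71

Fisher's z: C = ½·ln((1+r)/(1−r)) = ½·ln(2.0769) = 0.3654.
n = ((z_{α/2} + z_β)/C)² + 3.
(1.960 + 1.036) / 0.3654 = 2.996 / 0.3654 = 8.199.
n = 8.199² + 3 = 67.23 + 3 = 70.2.
Round up.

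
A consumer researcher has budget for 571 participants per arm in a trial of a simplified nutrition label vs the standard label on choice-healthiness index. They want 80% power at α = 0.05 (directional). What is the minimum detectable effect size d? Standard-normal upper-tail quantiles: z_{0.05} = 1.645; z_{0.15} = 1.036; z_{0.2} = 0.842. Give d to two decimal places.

For two independent groups of n = 571 each: d_min = (z_{α} + z_β)·√(2/n).
z-sum = 1.645 + 0.842 = 2.487.
d_min = 2.487 × √(2/571) = 2.487 × 0.0592 = 0.147.

d_min ≈ 0.15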